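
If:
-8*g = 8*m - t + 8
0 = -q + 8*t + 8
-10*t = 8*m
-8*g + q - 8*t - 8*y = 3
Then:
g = 5/8 - y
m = 10*y/11 - 65/44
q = 192/11 - 64*y/11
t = 13/11 - 8*y/11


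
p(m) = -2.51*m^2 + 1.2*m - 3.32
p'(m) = 1.2 - 5.02*m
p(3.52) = -30.20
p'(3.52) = -16.47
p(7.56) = -137.70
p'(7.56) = -36.75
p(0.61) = -3.52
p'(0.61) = -1.86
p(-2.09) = -16.79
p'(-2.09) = 11.69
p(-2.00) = -15.76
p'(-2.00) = 11.24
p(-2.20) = -18.11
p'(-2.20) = 12.24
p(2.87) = -20.55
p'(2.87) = -13.21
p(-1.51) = -10.86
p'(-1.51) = 8.78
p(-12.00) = -379.16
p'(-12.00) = 61.44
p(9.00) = -195.83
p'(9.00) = -43.98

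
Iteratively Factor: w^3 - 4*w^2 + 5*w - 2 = (w - 1)*(w^2 - 3*w + 2) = (w - 1)^2*(w - 2)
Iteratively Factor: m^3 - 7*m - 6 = (m + 2)*(m^2 - 2*m - 3) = (m - 3)*(m + 2)*(m + 1)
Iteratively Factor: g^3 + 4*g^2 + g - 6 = (g - 1)*(g^2 + 5*g + 6) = (g - 1)*(g + 3)*(g + 2)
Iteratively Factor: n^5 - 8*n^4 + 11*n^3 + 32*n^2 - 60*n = (n)*(n^4 - 8*n^3 + 11*n^2 + 32*n - 60) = n*(n - 3)*(n^3 - 5*n^2 - 4*n + 20) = n*(n - 3)*(n - 2)*(n^2 - 3*n - 10) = n*(n - 5)*(n - 3)*(n - 2)*(n + 2)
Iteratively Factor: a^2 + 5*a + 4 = (a + 1)*(a + 4)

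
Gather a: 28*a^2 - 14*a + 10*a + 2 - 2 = 28*a^2 - 4*a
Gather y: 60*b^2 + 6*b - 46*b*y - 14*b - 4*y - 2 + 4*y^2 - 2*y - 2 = 60*b^2 - 8*b + 4*y^2 + y*(-46*b - 6) - 4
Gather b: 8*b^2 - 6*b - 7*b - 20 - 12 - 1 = 8*b^2 - 13*b - 33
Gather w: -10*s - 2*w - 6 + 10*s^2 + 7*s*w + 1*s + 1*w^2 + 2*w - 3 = 10*s^2 + 7*s*w - 9*s + w^2 - 9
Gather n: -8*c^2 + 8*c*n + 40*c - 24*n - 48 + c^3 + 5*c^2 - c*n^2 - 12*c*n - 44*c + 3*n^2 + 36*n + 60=c^3 - 3*c^2 - 4*c + n^2*(3 - c) + n*(12 - 4*c) + 12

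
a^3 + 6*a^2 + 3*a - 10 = (a - 1)*(a + 2)*(a + 5)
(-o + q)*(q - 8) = -o*q + 8*o + q^2 - 8*q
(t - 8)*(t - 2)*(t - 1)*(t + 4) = t^4 - 7*t^3 - 18*t^2 + 88*t - 64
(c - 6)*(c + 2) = c^2 - 4*c - 12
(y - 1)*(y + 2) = y^2 + y - 2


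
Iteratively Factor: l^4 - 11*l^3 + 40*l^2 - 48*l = (l - 3)*(l^3 - 8*l^2 + 16*l) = (l - 4)*(l - 3)*(l^2 - 4*l) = (l - 4)^2*(l - 3)*(l)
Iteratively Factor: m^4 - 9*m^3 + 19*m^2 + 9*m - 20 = (m - 4)*(m^3 - 5*m^2 - m + 5) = (m - 5)*(m - 4)*(m^2 - 1) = (m - 5)*(m - 4)*(m + 1)*(m - 1)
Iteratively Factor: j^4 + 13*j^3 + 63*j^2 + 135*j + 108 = (j + 3)*(j^3 + 10*j^2 + 33*j + 36) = (j + 3)^2*(j^2 + 7*j + 12) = (j + 3)^2*(j + 4)*(j + 3)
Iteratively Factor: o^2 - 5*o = (o)*(o - 5)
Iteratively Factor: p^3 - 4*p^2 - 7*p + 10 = (p - 1)*(p^2 - 3*p - 10) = (p - 5)*(p - 1)*(p + 2)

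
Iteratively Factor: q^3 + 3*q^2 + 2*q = (q + 2)*(q^2 + q) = (q + 1)*(q + 2)*(q)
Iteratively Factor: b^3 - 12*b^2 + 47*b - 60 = (b - 4)*(b^2 - 8*b + 15) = (b - 5)*(b - 4)*(b - 3)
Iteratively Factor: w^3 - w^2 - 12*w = (w + 3)*(w^2 - 4*w) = (w - 4)*(w + 3)*(w)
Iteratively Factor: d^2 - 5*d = (d - 5)*(d)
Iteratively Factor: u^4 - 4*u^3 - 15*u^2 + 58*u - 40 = (u - 2)*(u^3 - 2*u^2 - 19*u + 20) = (u - 5)*(u - 2)*(u^2 + 3*u - 4) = (u - 5)*(u - 2)*(u - 1)*(u + 4)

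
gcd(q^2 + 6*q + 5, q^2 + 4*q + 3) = q + 1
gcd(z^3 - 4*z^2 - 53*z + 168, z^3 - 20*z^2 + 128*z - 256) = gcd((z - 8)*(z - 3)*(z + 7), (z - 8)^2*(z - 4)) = z - 8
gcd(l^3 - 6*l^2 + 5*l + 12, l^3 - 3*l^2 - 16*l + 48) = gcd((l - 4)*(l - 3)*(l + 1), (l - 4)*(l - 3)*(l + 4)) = l^2 - 7*l + 12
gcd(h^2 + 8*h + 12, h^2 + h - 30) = h + 6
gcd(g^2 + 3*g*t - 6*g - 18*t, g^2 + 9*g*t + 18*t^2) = g + 3*t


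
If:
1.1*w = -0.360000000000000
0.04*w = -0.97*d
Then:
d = 0.01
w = -0.33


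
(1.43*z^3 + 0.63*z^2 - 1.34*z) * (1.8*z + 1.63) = 2.574*z^4 + 3.4649*z^3 - 1.3851*z^2 - 2.1842*z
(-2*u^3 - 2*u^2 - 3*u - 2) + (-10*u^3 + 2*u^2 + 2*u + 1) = -12*u^3 - u - 1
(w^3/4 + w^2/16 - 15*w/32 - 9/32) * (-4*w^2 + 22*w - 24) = -w^5 + 21*w^4/4 - 11*w^3/4 - 171*w^2/16 + 81*w/16 + 27/4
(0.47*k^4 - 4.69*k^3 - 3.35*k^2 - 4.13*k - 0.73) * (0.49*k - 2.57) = 0.2303*k^5 - 3.506*k^4 + 10.4118*k^3 + 6.5858*k^2 + 10.2564*k + 1.8761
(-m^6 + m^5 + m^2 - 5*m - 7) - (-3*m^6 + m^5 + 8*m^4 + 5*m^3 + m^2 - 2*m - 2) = 2*m^6 - 8*m^4 - 5*m^3 - 3*m - 5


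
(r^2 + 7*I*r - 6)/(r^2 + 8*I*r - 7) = (r + 6*I)/(r + 7*I)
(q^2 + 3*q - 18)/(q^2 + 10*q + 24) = (q - 3)/(q + 4)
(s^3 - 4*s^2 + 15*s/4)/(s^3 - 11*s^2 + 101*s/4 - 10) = s*(2*s - 3)/(2*s^2 - 17*s + 8)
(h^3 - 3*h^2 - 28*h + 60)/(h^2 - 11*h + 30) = (h^2 + 3*h - 10)/(h - 5)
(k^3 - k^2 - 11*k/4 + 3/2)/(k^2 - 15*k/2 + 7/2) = (k^2 - k/2 - 3)/(k - 7)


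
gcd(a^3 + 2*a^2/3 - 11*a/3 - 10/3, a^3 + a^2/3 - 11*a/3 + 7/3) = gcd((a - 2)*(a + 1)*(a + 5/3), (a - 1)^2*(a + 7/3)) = 1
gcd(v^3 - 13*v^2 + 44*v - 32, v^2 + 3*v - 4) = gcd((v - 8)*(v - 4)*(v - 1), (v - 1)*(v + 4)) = v - 1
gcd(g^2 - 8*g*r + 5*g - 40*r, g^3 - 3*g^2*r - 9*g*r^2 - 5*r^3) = 1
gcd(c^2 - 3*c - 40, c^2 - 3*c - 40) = c^2 - 3*c - 40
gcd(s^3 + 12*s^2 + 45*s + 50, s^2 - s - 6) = s + 2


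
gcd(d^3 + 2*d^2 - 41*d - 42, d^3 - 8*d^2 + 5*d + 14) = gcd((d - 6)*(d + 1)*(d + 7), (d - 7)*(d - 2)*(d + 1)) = d + 1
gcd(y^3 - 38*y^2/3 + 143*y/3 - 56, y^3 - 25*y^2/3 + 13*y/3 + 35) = y^2 - 10*y + 21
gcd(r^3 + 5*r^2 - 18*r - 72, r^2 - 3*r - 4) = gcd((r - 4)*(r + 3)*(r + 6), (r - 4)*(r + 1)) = r - 4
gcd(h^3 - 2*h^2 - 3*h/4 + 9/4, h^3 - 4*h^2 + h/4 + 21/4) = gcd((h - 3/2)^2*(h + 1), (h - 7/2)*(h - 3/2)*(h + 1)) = h^2 - h/2 - 3/2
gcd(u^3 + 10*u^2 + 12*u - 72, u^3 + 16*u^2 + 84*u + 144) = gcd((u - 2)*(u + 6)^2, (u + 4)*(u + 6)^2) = u^2 + 12*u + 36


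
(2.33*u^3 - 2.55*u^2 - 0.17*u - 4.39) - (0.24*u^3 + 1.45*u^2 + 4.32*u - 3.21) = 2.09*u^3 - 4.0*u^2 - 4.49*u - 1.18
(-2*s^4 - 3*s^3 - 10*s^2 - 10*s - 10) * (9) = -18*s^4 - 27*s^3 - 90*s^2 - 90*s - 90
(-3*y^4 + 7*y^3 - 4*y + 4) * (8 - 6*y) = 18*y^5 - 66*y^4 + 56*y^3 + 24*y^2 - 56*y + 32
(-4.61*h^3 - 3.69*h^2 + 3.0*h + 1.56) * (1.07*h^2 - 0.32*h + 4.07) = -4.9327*h^5 - 2.4731*h^4 - 14.3719*h^3 - 14.3091*h^2 + 11.7108*h + 6.3492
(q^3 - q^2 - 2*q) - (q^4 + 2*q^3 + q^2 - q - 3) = -q^4 - q^3 - 2*q^2 - q + 3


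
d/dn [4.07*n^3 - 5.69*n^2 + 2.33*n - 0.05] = 12.21*n^2 - 11.38*n + 2.33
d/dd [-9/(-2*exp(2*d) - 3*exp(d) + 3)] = (-36*exp(d) - 27)*exp(d)/(2*exp(2*d) + 3*exp(d) - 3)^2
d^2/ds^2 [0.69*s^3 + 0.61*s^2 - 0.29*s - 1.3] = 4.14*s + 1.22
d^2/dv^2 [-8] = 0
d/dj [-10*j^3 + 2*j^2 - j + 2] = -30*j^2 + 4*j - 1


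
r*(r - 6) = r^2 - 6*r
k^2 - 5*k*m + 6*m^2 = (k - 3*m)*(k - 2*m)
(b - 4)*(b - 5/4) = b^2 - 21*b/4 + 5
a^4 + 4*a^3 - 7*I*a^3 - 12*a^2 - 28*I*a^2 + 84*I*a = a*(a - 2)*(a + 6)*(a - 7*I)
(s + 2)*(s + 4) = s^2 + 6*s + 8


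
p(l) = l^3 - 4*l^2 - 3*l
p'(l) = 3*l^2 - 8*l - 3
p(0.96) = -5.68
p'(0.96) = -7.92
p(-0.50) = 0.38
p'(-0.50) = 1.75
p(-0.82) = -0.78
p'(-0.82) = 5.58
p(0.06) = -0.19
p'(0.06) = -3.47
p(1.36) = -8.96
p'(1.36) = -8.33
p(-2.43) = -30.68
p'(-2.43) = 34.15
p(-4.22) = -133.73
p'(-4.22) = 84.19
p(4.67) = 0.60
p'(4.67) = 25.07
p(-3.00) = -54.00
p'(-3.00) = 48.00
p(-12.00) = -2268.00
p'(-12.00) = 525.00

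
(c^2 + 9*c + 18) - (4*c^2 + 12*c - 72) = -3*c^2 - 3*c + 90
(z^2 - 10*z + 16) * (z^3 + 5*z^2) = z^5 - 5*z^4 - 34*z^3 + 80*z^2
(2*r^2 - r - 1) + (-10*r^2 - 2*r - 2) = -8*r^2 - 3*r - 3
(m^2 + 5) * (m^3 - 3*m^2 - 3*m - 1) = m^5 - 3*m^4 + 2*m^3 - 16*m^2 - 15*m - 5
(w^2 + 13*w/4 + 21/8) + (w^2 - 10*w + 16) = 2*w^2 - 27*w/4 + 149/8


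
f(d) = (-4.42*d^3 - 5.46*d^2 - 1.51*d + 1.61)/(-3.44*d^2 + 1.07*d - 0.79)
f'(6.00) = 1.27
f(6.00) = 9.80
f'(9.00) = 1.28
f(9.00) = 13.63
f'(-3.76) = 1.21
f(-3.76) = -3.09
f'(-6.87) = 1.27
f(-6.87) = -6.96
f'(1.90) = 1.35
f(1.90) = 4.59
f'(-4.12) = 1.22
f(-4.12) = -3.53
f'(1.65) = 1.43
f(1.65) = 4.24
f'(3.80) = 1.26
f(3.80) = 7.02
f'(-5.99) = 1.26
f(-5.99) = -5.85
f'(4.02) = 1.26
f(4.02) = 7.29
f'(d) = (6.88*d - 1.07)*(-4.42*d^3 - 5.46*d^2 - 1.51*d + 1.61)/(-3.44*d^2 + 1.07*d - 0.79)^2 + (-13.26*d^2 - 10.92*d - 1.51)/(-3.44*d^2 + 1.07*d - 0.79)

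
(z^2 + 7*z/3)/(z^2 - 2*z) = (z + 7/3)/(z - 2)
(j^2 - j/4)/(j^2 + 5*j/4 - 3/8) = 2*j/(2*j + 3)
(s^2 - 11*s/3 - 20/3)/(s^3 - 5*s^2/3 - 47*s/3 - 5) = (3*s + 4)/(3*s^2 + 10*s + 3)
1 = 1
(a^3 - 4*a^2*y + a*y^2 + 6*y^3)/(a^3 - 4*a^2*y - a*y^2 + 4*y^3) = (a^2 - 5*a*y + 6*y^2)/(a^2 - 5*a*y + 4*y^2)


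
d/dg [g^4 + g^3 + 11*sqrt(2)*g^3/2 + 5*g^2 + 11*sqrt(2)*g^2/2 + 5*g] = 4*g^3 + 3*g^2 + 33*sqrt(2)*g^2/2 + 10*g + 11*sqrt(2)*g + 5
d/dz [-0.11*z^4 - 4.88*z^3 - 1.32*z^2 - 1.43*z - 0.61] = -0.44*z^3 - 14.64*z^2 - 2.64*z - 1.43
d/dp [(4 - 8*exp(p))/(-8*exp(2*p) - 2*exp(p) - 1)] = (-64*exp(2*p) + 64*exp(p) + 16)*exp(p)/(64*exp(4*p) + 32*exp(3*p) + 20*exp(2*p) + 4*exp(p) + 1)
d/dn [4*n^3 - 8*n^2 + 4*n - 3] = 12*n^2 - 16*n + 4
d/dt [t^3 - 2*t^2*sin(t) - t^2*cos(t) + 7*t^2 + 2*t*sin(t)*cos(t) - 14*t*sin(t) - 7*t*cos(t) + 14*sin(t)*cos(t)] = t^2*sin(t) - 2*t^2*cos(t) + 3*t^2 + 3*t*sin(t) - 16*t*cos(t) + 2*t*cos(2*t) + 14*t - 14*sin(t) + sin(2*t) - 7*cos(t) + 14*cos(2*t)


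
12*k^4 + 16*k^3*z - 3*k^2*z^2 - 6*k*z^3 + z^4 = (-6*k + z)*(-2*k + z)*(k + z)^2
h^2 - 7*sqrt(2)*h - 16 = (h - 8*sqrt(2))*(h + sqrt(2))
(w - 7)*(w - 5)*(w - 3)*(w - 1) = w^4 - 16*w^3 + 86*w^2 - 176*w + 105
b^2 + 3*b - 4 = (b - 1)*(b + 4)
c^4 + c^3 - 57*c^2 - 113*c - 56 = (c - 8)*(c + 1)^2*(c + 7)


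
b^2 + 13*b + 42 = (b + 6)*(b + 7)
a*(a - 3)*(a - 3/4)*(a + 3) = a^4 - 3*a^3/4 - 9*a^2 + 27*a/4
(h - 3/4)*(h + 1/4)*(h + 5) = h^3 + 9*h^2/2 - 43*h/16 - 15/16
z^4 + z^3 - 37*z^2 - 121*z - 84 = (z - 7)*(z + 1)*(z + 3)*(z + 4)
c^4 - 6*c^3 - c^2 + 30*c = c*(c - 5)*(c - 3)*(c + 2)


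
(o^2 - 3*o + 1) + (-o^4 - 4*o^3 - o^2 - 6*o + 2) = -o^4 - 4*o^3 - 9*o + 3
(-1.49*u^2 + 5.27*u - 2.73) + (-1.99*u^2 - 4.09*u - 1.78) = -3.48*u^2 + 1.18*u - 4.51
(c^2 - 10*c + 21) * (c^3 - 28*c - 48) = c^5 - 10*c^4 - 7*c^3 + 232*c^2 - 108*c - 1008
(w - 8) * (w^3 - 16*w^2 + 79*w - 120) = w^4 - 24*w^3 + 207*w^2 - 752*w + 960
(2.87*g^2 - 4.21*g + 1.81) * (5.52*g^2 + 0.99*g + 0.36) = 15.8424*g^4 - 20.3979*g^3 + 6.8565*g^2 + 0.2763*g + 0.6516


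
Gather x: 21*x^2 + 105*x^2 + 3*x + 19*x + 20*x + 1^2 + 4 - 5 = 126*x^2 + 42*x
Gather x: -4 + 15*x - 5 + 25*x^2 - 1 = 25*x^2 + 15*x - 10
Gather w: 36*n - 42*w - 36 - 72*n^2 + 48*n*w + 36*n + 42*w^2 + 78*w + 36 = -72*n^2 + 72*n + 42*w^2 + w*(48*n + 36)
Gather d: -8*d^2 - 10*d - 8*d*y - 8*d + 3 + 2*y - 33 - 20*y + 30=-8*d^2 + d*(-8*y - 18) - 18*y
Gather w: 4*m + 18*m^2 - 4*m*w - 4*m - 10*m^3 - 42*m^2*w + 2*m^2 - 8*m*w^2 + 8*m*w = -10*m^3 + 20*m^2 - 8*m*w^2 + w*(-42*m^2 + 4*m)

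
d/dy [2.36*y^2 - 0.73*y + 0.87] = 4.72*y - 0.73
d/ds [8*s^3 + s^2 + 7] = 2*s*(12*s + 1)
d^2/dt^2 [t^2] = 2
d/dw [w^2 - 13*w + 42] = 2*w - 13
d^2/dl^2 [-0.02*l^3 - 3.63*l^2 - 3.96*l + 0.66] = -0.12*l - 7.26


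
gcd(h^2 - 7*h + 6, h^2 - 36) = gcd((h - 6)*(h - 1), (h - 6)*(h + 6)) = h - 6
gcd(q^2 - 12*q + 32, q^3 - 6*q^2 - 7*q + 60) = q - 4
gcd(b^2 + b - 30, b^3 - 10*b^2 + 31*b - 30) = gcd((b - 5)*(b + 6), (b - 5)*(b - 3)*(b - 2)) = b - 5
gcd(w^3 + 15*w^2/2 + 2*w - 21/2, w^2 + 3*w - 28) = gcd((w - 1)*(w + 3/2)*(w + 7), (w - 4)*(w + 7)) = w + 7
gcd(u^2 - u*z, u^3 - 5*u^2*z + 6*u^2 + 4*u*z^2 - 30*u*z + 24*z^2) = -u + z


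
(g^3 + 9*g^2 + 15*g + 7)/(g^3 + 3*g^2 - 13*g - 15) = (g^2 + 8*g + 7)/(g^2 + 2*g - 15)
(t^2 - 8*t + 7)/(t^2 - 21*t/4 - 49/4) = 4*(t - 1)/(4*t + 7)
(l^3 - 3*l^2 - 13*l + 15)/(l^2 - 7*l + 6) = (l^2 - 2*l - 15)/(l - 6)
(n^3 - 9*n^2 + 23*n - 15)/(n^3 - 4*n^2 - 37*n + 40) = (n^2 - 8*n + 15)/(n^2 - 3*n - 40)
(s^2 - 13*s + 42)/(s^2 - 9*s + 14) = (s - 6)/(s - 2)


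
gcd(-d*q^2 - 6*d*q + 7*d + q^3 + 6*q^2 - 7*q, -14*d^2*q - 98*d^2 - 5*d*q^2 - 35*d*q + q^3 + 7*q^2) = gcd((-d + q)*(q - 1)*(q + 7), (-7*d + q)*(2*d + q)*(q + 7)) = q + 7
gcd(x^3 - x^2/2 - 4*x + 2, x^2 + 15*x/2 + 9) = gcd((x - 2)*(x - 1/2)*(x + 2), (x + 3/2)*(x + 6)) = 1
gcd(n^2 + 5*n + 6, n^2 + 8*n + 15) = n + 3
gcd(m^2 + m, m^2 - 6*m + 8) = 1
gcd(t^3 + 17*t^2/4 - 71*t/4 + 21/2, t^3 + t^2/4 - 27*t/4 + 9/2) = t^2 - 11*t/4 + 3/2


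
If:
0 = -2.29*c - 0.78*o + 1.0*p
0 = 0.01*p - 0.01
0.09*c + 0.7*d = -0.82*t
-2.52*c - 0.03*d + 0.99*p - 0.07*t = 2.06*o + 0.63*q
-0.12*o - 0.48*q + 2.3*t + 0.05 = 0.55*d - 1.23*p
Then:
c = 1.30996636374062*t + 1.05123751484705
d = -1.33985281819522*t - 0.135159109051763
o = -3.84592688841796*t - 1.80427424230736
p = 1.00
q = 7.28839640961985*t + 3.27260503969865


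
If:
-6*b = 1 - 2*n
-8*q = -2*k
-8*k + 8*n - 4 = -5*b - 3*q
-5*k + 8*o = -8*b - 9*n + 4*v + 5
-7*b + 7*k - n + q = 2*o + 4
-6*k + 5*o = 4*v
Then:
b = 29/270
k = 58/135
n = 37/45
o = -166/135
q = 29/270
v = -589/270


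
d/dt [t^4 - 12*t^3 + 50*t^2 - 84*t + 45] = 4*t^3 - 36*t^2 + 100*t - 84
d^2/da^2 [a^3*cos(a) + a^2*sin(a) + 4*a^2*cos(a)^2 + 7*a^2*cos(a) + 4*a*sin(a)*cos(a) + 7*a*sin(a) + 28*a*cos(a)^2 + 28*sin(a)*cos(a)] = -a^3*cos(a) - 7*sqrt(2)*a^2*sin(a + pi/4) - 8*a^2*cos(2*a) - 35*a*sin(a) - 24*a*sin(2*a) + 10*a*cos(a) - 56*a*cos(2*a) + 2*sin(a) - 112*sin(2*a) + 28*cos(a) + 12*cos(2*a) + 4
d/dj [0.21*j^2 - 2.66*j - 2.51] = 0.42*j - 2.66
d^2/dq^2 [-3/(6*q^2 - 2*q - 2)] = 3*(-9*q^2 + 3*q + (6*q - 1)^2 + 3)/(-3*q^2 + q + 1)^3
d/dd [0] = 0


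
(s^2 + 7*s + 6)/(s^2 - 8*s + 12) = (s^2 + 7*s + 6)/(s^2 - 8*s + 12)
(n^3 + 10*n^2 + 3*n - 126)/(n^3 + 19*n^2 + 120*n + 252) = (n - 3)/(n + 6)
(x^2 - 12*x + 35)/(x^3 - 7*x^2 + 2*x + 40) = (x - 7)/(x^2 - 2*x - 8)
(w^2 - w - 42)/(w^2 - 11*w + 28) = (w + 6)/(w - 4)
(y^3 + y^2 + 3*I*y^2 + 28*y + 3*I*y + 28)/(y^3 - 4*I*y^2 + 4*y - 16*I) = (y^2 + y*(1 + 7*I) + 7*I)/(y^2 + 4)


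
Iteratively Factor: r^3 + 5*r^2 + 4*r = (r + 4)*(r^2 + r) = (r + 1)*(r + 4)*(r)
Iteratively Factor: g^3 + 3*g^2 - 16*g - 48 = (g + 3)*(g^2 - 16) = (g - 4)*(g + 3)*(g + 4)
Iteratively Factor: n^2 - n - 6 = (n + 2)*(n - 3)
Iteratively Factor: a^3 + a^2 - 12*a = (a + 4)*(a^2 - 3*a) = a*(a + 4)*(a - 3)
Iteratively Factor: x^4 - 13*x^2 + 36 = (x + 3)*(x^3 - 3*x^2 - 4*x + 12) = (x - 2)*(x + 3)*(x^2 - x - 6) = (x - 3)*(x - 2)*(x + 3)*(x + 2)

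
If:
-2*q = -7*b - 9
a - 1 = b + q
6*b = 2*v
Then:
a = 3*v/2 + 11/2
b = v/3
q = 7*v/6 + 9/2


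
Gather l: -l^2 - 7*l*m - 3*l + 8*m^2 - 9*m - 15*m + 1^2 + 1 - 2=-l^2 + l*(-7*m - 3) + 8*m^2 - 24*m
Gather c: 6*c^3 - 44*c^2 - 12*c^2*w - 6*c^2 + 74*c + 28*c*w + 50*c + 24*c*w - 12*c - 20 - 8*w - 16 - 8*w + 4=6*c^3 + c^2*(-12*w - 50) + c*(52*w + 112) - 16*w - 32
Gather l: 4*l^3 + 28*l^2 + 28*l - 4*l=4*l^3 + 28*l^2 + 24*l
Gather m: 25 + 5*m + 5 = 5*m + 30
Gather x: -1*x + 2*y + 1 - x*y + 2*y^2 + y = x*(-y - 1) + 2*y^2 + 3*y + 1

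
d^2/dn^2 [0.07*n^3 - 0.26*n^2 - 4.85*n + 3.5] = 0.42*n - 0.52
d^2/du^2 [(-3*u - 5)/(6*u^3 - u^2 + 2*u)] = 2*(-324*u^5 - 1026*u^4 + 273*u^3 - 195*u^2 + 30*u - 20)/(u^3*(216*u^6 - 108*u^5 + 234*u^4 - 73*u^3 + 78*u^2 - 12*u + 8))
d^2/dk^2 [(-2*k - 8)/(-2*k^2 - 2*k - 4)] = 2*((k + 4)*(2*k + 1)^2 - (3*k + 5)*(k^2 + k + 2))/(k^2 + k + 2)^3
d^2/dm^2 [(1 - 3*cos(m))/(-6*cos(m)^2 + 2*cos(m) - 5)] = (243*(1 - cos(2*m))^2*cos(m) - 27*(1 - cos(2*m))^2 - 61*cos(m) + 73*cos(2*m) + 36*cos(3*m) - 54*cos(5*m) + 69)/(2*cos(m) - 3*cos(2*m) - 8)^3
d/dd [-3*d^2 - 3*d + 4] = -6*d - 3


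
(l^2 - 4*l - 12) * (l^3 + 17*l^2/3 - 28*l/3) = l^5 + 5*l^4/3 - 44*l^3 - 92*l^2/3 + 112*l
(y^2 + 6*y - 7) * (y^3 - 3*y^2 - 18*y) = y^5 + 3*y^4 - 43*y^3 - 87*y^2 + 126*y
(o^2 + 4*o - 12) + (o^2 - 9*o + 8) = 2*o^2 - 5*o - 4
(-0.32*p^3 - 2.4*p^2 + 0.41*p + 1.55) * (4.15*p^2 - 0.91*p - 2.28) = -1.328*p^5 - 9.6688*p^4 + 4.6151*p^3 + 11.5314*p^2 - 2.3453*p - 3.534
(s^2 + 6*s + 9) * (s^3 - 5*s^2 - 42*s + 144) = s^5 + s^4 - 63*s^3 - 153*s^2 + 486*s + 1296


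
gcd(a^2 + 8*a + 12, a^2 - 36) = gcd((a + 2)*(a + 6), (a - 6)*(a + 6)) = a + 6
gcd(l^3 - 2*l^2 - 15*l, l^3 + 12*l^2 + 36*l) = l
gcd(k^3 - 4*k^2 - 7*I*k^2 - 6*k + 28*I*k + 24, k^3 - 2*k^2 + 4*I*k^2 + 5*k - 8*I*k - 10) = k - I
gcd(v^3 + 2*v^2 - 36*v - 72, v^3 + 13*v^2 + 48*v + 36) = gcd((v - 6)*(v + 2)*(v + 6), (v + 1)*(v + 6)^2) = v + 6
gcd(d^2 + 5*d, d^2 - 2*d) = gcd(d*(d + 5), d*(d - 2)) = d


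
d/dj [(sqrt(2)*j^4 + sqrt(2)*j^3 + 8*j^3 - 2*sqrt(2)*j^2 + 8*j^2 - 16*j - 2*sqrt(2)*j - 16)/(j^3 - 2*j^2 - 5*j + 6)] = (sqrt(2)*j^6 - 4*sqrt(2)*j^5 - 24*j^4 - 15*sqrt(2)*j^4 - 48*j^3 + 18*sqrt(2)*j^3 + 24*sqrt(2)*j^2 + 120*j^2 - 24*sqrt(2)*j + 32*j - 176 - 12*sqrt(2))/(j^6 - 4*j^5 - 6*j^4 + 32*j^3 + j^2 - 60*j + 36)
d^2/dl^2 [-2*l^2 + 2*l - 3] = -4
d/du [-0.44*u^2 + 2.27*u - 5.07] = 2.27 - 0.88*u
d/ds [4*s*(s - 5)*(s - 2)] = 12*s^2 - 56*s + 40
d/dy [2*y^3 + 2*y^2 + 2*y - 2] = 6*y^2 + 4*y + 2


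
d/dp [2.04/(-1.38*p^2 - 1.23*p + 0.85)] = (5.6304*p + 2.5092)/(1.38*p^2 + 1.23*p - 0.85)^2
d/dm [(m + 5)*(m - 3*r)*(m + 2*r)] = 3*m^2 - 2*m*r + 10*m - 6*r^2 - 5*r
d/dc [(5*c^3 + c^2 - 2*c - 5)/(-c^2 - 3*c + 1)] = (-5*c^4 - 30*c^3 + 10*c^2 - 8*c - 17)/(c^4 + 6*c^3 + 7*c^2 - 6*c + 1)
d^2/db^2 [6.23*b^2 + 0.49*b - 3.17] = 12.4600000000000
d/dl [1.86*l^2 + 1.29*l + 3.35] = 3.72*l + 1.29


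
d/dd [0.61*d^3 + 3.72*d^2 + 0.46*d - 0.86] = 1.83*d^2 + 7.44*d + 0.46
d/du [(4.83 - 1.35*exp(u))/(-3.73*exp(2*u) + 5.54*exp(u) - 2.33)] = (-5.0355*exp(2*u) + 36.0318*exp(u) - 23.6127)*exp(u)/(13.9129*exp(4*u) - 41.3284*exp(3*u) + 48.0734*exp(2*u) - 25.8164*exp(u) + 5.4289)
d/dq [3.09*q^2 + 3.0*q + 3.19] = 6.18*q + 3.0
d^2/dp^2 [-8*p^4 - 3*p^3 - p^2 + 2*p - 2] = -96*p^2 - 18*p - 2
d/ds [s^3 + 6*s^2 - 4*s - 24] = 3*s^2 + 12*s - 4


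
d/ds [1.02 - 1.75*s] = -1.75000000000000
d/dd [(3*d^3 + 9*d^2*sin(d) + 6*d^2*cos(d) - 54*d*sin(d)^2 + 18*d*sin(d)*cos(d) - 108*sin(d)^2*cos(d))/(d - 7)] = 3*(-d^3 - 3*d^2*sin(d) - 2*d^2*cos(d) + 18*d*sin(d)^2 - 3*d*sin(2*d) + (d - 7)*(-2*d^2*sin(d) + 3*d^2*cos(d) + 3*d^2 + 6*d*sin(d) - 18*d*sin(2*d) + 4*d*cos(d) + 6*d*cos(2*d) + 9*sin(d) + 3*sin(2*d) - 27*sin(3*d) + 9*cos(2*d) - 9) + 36*sin(d)^2*cos(d))/(d - 7)^2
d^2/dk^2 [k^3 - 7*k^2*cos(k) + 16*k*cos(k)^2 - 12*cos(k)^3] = 7*k^2*cos(k) + 28*k*sin(k) - 32*k*cos(2*k) + 6*k - 32*sin(2*k) - 5*cos(k) + 27*cos(3*k)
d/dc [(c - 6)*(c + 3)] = 2*c - 3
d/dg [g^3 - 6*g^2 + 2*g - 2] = 3*g^2 - 12*g + 2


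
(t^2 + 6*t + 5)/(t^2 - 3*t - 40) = (t + 1)/(t - 8)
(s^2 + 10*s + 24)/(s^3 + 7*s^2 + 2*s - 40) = (s + 6)/(s^2 + 3*s - 10)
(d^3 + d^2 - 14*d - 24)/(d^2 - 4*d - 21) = (d^2 - 2*d - 8)/(d - 7)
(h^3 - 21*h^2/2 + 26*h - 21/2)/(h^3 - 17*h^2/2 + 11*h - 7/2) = (h - 3)/(h - 1)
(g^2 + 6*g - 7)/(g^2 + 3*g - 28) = (g - 1)/(g - 4)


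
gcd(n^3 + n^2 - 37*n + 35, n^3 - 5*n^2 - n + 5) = n^2 - 6*n + 5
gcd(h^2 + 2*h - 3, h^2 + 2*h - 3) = h^2 + 2*h - 3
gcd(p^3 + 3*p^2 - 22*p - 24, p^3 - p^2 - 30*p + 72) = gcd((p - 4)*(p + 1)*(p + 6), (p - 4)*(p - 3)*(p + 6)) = p^2 + 2*p - 24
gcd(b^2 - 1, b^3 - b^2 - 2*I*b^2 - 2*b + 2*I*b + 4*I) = b + 1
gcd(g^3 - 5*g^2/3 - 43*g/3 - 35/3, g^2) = 1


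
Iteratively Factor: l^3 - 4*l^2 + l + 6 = (l + 1)*(l^2 - 5*l + 6) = (l - 2)*(l + 1)*(l - 3)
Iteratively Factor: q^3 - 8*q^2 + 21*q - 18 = (q - 2)*(q^2 - 6*q + 9) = (q - 3)*(q - 2)*(q - 3)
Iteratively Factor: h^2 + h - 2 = (h + 2)*(h - 1)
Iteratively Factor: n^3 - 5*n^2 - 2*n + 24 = (n - 3)*(n^2 - 2*n - 8) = (n - 4)*(n - 3)*(n + 2)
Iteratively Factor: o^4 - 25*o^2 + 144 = (o - 4)*(o^3 + 4*o^2 - 9*o - 36) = (o - 4)*(o - 3)*(o^2 + 7*o + 12) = (o - 4)*(o - 3)*(o + 4)*(o + 3)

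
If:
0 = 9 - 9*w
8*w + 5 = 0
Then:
No Solution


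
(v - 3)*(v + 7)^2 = v^3 + 11*v^2 + 7*v - 147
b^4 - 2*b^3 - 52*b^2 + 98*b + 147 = (b - 7)*(b - 3)*(b + 1)*(b + 7)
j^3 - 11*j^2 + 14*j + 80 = (j - 8)*(j - 5)*(j + 2)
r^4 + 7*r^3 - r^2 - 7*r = r*(r - 1)*(r + 1)*(r + 7)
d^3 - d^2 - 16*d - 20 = (d - 5)*(d + 2)^2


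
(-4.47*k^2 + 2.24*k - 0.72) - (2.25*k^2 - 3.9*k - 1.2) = -6.72*k^2 + 6.14*k + 0.48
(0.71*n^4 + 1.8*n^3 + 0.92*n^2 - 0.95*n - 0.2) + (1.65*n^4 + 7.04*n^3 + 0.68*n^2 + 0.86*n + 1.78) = 2.36*n^4 + 8.84*n^3 + 1.6*n^2 - 0.09*n + 1.58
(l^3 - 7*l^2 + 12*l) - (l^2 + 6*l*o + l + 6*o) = l^3 - 8*l^2 - 6*l*o + 11*l - 6*o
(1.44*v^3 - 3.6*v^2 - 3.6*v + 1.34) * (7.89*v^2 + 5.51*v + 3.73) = 11.3616*v^5 - 20.4696*v^4 - 42.8688*v^3 - 22.6914*v^2 - 6.0446*v + 4.9982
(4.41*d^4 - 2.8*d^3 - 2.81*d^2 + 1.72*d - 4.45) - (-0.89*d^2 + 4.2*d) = 4.41*d^4 - 2.8*d^3 - 1.92*d^2 - 2.48*d - 4.45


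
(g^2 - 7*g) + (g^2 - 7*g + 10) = 2*g^2 - 14*g + 10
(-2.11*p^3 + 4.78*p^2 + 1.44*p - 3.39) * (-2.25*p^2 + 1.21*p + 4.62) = 4.7475*p^5 - 13.3081*p^4 - 7.2044*p^3 + 31.4535*p^2 + 2.5509*p - 15.6618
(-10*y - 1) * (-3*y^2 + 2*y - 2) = 30*y^3 - 17*y^2 + 18*y + 2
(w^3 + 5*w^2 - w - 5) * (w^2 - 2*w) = w^5 + 3*w^4 - 11*w^3 - 3*w^2 + 10*w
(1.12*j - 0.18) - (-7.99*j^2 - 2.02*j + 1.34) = 7.99*j^2 + 3.14*j - 1.52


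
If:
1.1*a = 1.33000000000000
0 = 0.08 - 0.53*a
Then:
No Solution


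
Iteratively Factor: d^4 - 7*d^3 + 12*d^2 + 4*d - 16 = (d - 2)*(d^3 - 5*d^2 + 2*d + 8) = (d - 2)*(d + 1)*(d^2 - 6*d + 8) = (d - 2)^2*(d + 1)*(d - 4)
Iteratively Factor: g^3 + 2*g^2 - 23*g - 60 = (g + 4)*(g^2 - 2*g - 15) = (g + 3)*(g + 4)*(g - 5)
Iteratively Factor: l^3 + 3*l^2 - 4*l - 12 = (l + 3)*(l^2 - 4) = (l - 2)*(l + 3)*(l + 2)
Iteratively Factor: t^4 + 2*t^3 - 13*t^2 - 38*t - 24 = (t - 4)*(t^3 + 6*t^2 + 11*t + 6) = (t - 4)*(t + 2)*(t^2 + 4*t + 3) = (t - 4)*(t + 1)*(t + 2)*(t + 3)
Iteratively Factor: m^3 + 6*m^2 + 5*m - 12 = (m - 1)*(m^2 + 7*m + 12) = (m - 1)*(m + 3)*(m + 4)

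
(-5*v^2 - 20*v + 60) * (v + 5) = -5*v^3 - 45*v^2 - 40*v + 300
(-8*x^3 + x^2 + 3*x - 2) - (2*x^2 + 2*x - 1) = -8*x^3 - x^2 + x - 1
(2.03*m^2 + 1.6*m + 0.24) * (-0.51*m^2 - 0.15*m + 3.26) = -1.0353*m^4 - 1.1205*m^3 + 6.2554*m^2 + 5.18*m + 0.7824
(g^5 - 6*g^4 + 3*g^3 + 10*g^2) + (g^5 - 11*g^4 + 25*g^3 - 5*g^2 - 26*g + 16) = 2*g^5 - 17*g^4 + 28*g^3 + 5*g^2 - 26*g + 16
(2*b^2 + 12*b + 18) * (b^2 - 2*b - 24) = 2*b^4 + 8*b^3 - 54*b^2 - 324*b - 432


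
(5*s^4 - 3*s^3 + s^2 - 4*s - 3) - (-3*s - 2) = 5*s^4 - 3*s^3 + s^2 - s - 1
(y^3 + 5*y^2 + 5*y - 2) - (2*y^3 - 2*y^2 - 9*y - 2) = -y^3 + 7*y^2 + 14*y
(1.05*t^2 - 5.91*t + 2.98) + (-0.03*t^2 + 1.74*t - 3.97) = 1.02*t^2 - 4.17*t - 0.99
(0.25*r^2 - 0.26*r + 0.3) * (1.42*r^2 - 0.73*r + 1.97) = 0.355*r^4 - 0.5517*r^3 + 1.1083*r^2 - 0.7312*r + 0.591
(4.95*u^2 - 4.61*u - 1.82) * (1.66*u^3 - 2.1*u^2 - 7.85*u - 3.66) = 8.217*u^5 - 18.0476*u^4 - 32.1977*u^3 + 21.8935*u^2 + 31.1596*u + 6.6612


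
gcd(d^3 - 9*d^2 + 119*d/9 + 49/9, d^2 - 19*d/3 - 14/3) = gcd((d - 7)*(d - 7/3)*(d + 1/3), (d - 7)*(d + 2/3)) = d - 7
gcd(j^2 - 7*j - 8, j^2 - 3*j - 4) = j + 1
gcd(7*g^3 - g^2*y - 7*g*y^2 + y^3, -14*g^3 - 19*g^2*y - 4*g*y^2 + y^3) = -7*g^2 - 6*g*y + y^2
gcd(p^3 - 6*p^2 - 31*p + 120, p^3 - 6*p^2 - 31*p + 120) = p^3 - 6*p^2 - 31*p + 120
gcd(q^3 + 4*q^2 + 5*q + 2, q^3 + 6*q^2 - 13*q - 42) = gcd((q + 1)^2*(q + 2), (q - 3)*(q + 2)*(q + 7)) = q + 2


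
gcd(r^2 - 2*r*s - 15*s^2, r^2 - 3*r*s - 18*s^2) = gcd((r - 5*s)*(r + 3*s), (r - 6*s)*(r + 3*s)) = r + 3*s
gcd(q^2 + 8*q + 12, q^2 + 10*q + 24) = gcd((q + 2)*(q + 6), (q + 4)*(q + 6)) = q + 6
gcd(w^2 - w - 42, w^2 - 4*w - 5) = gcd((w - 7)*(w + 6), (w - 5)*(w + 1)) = 1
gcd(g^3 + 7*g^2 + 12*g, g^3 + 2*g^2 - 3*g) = g^2 + 3*g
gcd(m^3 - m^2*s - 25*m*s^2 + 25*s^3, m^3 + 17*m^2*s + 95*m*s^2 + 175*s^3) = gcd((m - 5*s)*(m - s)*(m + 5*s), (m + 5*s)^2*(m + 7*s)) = m + 5*s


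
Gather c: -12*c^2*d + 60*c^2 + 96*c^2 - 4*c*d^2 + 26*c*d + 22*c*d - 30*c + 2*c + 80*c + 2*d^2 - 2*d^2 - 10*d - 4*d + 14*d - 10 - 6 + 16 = c^2*(156 - 12*d) + c*(-4*d^2 + 48*d + 52)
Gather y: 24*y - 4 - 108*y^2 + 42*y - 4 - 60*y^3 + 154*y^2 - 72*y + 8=-60*y^3 + 46*y^2 - 6*y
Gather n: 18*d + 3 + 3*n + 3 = 18*d + 3*n + 6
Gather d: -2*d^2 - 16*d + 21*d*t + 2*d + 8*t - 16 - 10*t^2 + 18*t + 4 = -2*d^2 + d*(21*t - 14) - 10*t^2 + 26*t - 12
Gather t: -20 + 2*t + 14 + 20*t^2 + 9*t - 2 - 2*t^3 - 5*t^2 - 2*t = -2*t^3 + 15*t^2 + 9*t - 8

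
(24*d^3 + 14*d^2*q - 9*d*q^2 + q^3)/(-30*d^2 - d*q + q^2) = (-4*d^2 - 3*d*q + q^2)/(5*d + q)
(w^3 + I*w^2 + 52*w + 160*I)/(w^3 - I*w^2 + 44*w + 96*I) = (w + 5*I)/(w + 3*I)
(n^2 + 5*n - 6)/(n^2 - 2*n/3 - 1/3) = 3*(n + 6)/(3*n + 1)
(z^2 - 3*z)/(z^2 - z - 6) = z/(z + 2)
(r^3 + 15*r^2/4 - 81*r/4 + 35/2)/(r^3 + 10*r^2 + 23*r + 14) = (4*r^2 - 13*r + 10)/(4*(r^2 + 3*r + 2))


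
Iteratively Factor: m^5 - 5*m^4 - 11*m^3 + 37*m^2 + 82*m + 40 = (m + 1)*(m^4 - 6*m^3 - 5*m^2 + 42*m + 40) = (m + 1)^2*(m^3 - 7*m^2 + 2*m + 40) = (m - 5)*(m + 1)^2*(m^2 - 2*m - 8) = (m - 5)*(m - 4)*(m + 1)^2*(m + 2)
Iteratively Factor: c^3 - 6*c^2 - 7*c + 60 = (c - 4)*(c^2 - 2*c - 15) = (c - 4)*(c + 3)*(c - 5)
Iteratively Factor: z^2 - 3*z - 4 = (z + 1)*(z - 4)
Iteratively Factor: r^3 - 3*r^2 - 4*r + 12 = (r + 2)*(r^2 - 5*r + 6) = (r - 2)*(r + 2)*(r - 3)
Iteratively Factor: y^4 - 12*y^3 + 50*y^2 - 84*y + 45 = (y - 1)*(y^3 - 11*y^2 + 39*y - 45) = (y - 5)*(y - 1)*(y^2 - 6*y + 9) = (y - 5)*(y - 3)*(y - 1)*(y - 3)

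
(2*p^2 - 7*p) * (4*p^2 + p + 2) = 8*p^4 - 26*p^3 - 3*p^2 - 14*p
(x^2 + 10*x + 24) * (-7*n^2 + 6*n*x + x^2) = -7*n^2*x^2 - 70*n^2*x - 168*n^2 + 6*n*x^3 + 60*n*x^2 + 144*n*x + x^4 + 10*x^3 + 24*x^2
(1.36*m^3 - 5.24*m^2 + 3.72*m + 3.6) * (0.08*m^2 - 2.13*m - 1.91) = 0.1088*m^5 - 3.316*m^4 + 8.8612*m^3 + 2.3728*m^2 - 14.7732*m - 6.876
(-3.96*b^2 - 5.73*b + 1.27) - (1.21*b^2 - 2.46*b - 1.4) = -5.17*b^2 - 3.27*b + 2.67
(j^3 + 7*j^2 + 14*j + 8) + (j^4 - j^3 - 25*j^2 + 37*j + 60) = j^4 - 18*j^2 + 51*j + 68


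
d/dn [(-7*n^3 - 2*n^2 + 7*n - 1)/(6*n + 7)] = (-84*n^3 - 159*n^2 - 28*n + 55)/(36*n^2 + 84*n + 49)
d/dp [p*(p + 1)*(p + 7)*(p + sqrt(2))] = 4*p^3 + 3*sqrt(2)*p^2 + 24*p^2 + 14*p + 16*sqrt(2)*p + 7*sqrt(2)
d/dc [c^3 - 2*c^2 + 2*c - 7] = 3*c^2 - 4*c + 2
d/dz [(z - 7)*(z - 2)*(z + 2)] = 3*z^2 - 14*z - 4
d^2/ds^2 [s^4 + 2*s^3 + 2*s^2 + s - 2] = 12*s^2 + 12*s + 4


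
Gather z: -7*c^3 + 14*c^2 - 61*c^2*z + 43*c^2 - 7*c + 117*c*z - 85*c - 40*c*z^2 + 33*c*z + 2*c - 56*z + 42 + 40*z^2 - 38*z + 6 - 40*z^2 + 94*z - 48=-7*c^3 + 57*c^2 - 40*c*z^2 - 90*c + z*(-61*c^2 + 150*c)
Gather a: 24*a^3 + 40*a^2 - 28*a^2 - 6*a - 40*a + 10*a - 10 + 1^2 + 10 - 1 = 24*a^3 + 12*a^2 - 36*a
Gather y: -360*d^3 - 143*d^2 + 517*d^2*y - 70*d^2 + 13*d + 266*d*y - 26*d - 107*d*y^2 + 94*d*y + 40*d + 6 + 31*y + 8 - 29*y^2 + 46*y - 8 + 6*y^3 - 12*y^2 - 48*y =-360*d^3 - 213*d^2 + 27*d + 6*y^3 + y^2*(-107*d - 41) + y*(517*d^2 + 360*d + 29) + 6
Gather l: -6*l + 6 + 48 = 54 - 6*l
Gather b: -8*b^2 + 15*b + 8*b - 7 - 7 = -8*b^2 + 23*b - 14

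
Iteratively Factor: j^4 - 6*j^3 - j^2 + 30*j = (j + 2)*(j^3 - 8*j^2 + 15*j) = (j - 5)*(j + 2)*(j^2 - 3*j) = j*(j - 5)*(j + 2)*(j - 3)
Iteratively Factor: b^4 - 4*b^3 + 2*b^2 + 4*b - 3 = (b - 3)*(b^3 - b^2 - b + 1) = (b - 3)*(b + 1)*(b^2 - 2*b + 1) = (b - 3)*(b - 1)*(b + 1)*(b - 1)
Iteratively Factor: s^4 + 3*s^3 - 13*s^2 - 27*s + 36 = (s - 3)*(s^3 + 6*s^2 + 5*s - 12) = (s - 3)*(s + 4)*(s^2 + 2*s - 3) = (s - 3)*(s - 1)*(s + 4)*(s + 3)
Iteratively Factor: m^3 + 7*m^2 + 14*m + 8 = (m + 2)*(m^2 + 5*m + 4) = (m + 1)*(m + 2)*(m + 4)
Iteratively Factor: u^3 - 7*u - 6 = (u - 3)*(u^2 + 3*u + 2) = (u - 3)*(u + 1)*(u + 2)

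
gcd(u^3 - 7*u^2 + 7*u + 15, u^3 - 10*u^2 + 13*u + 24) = u^2 - 2*u - 3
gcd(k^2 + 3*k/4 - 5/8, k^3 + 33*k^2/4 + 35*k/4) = k + 5/4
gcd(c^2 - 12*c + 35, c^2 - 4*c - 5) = c - 5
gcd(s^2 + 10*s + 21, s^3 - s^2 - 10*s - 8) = 1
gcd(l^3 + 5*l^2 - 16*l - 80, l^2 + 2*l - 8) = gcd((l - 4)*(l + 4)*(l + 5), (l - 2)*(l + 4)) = l + 4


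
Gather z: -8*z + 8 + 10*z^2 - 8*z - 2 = 10*z^2 - 16*z + 6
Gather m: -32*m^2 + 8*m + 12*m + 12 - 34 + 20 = -32*m^2 + 20*m - 2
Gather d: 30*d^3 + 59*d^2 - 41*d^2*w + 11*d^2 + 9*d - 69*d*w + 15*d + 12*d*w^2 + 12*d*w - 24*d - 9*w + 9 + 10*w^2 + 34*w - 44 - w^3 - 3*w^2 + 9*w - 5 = 30*d^3 + d^2*(70 - 41*w) + d*(12*w^2 - 57*w) - w^3 + 7*w^2 + 34*w - 40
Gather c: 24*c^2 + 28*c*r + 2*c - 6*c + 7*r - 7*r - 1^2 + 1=24*c^2 + c*(28*r - 4)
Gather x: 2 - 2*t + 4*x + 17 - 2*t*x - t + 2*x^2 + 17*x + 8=-3*t + 2*x^2 + x*(21 - 2*t) + 27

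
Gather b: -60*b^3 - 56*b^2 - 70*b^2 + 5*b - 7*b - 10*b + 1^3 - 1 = -60*b^3 - 126*b^2 - 12*b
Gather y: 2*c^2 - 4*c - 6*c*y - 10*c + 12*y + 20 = 2*c^2 - 14*c + y*(12 - 6*c) + 20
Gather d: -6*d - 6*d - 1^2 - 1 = -12*d - 2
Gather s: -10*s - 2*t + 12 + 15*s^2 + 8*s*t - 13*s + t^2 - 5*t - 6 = 15*s^2 + s*(8*t - 23) + t^2 - 7*t + 6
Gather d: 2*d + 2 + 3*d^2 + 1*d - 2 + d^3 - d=d^3 + 3*d^2 + 2*d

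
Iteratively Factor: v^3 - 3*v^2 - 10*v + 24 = (v + 3)*(v^2 - 6*v + 8) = (v - 4)*(v + 3)*(v - 2)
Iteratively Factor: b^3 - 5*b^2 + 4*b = (b)*(b^2 - 5*b + 4) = b*(b - 1)*(b - 4)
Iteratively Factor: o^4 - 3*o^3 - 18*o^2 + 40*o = (o - 2)*(o^3 - o^2 - 20*o) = (o - 5)*(o - 2)*(o^2 + 4*o) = o*(o - 5)*(o - 2)*(o + 4)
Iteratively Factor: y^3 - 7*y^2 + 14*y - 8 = (y - 4)*(y^2 - 3*y + 2) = (y - 4)*(y - 2)*(y - 1)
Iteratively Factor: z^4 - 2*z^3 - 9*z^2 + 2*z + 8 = (z - 4)*(z^3 + 2*z^2 - z - 2) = (z - 4)*(z + 2)*(z^2 - 1) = (z - 4)*(z + 1)*(z + 2)*(z - 1)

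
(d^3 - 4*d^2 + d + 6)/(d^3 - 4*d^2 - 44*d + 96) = (d^2 - 2*d - 3)/(d^2 - 2*d - 48)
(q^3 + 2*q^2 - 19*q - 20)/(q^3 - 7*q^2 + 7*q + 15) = (q^2 + q - 20)/(q^2 - 8*q + 15)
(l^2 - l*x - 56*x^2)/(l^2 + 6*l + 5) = (l^2 - l*x - 56*x^2)/(l^2 + 6*l + 5)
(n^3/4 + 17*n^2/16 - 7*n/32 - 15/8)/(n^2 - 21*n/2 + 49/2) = (8*n^3 + 34*n^2 - 7*n - 60)/(16*(2*n^2 - 21*n + 49))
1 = 1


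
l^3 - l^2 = l^2*(l - 1)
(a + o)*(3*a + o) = 3*a^2 + 4*a*o + o^2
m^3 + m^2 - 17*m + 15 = (m - 3)*(m - 1)*(m + 5)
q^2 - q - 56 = (q - 8)*(q + 7)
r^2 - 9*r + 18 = (r - 6)*(r - 3)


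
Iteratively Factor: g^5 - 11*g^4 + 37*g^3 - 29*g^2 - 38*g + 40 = (g - 1)*(g^4 - 10*g^3 + 27*g^2 - 2*g - 40) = (g - 4)*(g - 1)*(g^3 - 6*g^2 + 3*g + 10) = (g - 4)*(g - 1)*(g + 1)*(g^2 - 7*g + 10) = (g - 5)*(g - 4)*(g - 1)*(g + 1)*(g - 2)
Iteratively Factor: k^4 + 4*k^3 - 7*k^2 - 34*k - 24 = (k - 3)*(k^3 + 7*k^2 + 14*k + 8) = (k - 3)*(k + 4)*(k^2 + 3*k + 2) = (k - 3)*(k + 2)*(k + 4)*(k + 1)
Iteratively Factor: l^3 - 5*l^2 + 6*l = (l - 2)*(l^2 - 3*l) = l*(l - 2)*(l - 3)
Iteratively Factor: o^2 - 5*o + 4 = (o - 1)*(o - 4)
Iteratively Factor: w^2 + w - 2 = (w - 1)*(w + 2)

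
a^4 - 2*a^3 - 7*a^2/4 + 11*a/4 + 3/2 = (a - 2)*(a - 3/2)*(a + 1/2)*(a + 1)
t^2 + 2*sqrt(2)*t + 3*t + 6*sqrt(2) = (t + 3)*(t + 2*sqrt(2))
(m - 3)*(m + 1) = m^2 - 2*m - 3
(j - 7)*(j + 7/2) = j^2 - 7*j/2 - 49/2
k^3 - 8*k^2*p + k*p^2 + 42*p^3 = (k - 7*p)*(k - 3*p)*(k + 2*p)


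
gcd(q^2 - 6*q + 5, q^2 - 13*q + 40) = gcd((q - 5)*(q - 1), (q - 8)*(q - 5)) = q - 5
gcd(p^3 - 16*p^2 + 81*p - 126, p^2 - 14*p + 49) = p - 7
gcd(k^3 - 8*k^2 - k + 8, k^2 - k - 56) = k - 8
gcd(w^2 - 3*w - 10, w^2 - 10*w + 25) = w - 5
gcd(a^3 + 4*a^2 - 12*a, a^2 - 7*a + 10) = a - 2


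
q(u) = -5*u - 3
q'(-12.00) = -5.00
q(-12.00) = 57.00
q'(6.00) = -5.00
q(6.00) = -33.00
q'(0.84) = -5.00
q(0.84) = -7.20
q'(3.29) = -5.00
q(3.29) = -19.45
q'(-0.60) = -5.00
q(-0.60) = 0.00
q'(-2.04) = -5.00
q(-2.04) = 7.20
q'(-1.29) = -5.00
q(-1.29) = 3.45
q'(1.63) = -5.00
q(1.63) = -11.15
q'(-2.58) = -5.00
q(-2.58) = 9.90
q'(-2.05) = -5.00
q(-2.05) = 7.25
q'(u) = -5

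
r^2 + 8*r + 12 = (r + 2)*(r + 6)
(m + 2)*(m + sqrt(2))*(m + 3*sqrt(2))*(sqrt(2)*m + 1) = sqrt(2)*m^4 + 2*sqrt(2)*m^3 + 9*m^3 + 10*sqrt(2)*m^2 + 18*m^2 + 6*m + 20*sqrt(2)*m + 12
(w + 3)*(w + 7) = w^2 + 10*w + 21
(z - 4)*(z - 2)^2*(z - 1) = z^4 - 9*z^3 + 28*z^2 - 36*z + 16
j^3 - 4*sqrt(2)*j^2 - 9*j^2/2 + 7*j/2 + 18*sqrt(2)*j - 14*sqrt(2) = (j - 7/2)*(j - 1)*(j - 4*sqrt(2))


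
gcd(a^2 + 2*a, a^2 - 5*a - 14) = a + 2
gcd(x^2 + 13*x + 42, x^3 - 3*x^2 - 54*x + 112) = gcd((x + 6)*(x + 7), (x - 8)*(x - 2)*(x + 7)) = x + 7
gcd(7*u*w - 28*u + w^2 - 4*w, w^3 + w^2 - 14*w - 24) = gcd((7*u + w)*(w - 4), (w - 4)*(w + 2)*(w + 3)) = w - 4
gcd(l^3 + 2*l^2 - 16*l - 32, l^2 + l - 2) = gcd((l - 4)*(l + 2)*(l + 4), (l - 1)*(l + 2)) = l + 2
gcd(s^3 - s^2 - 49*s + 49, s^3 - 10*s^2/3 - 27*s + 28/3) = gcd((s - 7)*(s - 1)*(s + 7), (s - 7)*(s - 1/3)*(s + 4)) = s - 7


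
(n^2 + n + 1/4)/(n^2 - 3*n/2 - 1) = (n + 1/2)/(n - 2)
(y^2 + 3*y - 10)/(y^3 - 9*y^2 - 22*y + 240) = (y - 2)/(y^2 - 14*y + 48)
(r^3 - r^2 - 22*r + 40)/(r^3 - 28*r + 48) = (r + 5)/(r + 6)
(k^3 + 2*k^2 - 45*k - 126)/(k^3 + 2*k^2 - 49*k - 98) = (k^2 + 9*k + 18)/(k^2 + 9*k + 14)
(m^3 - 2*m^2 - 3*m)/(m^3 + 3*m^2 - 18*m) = (m + 1)/(m + 6)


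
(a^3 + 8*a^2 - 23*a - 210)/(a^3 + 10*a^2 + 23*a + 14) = (a^2 + a - 30)/(a^2 + 3*a + 2)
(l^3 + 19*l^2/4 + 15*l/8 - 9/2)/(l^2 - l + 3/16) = 2*(2*l^2 + 11*l + 12)/(4*l - 1)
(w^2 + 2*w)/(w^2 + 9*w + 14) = w/(w + 7)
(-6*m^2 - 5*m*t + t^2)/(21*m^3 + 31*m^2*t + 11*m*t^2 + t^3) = (-6*m + t)/(21*m^2 + 10*m*t + t^2)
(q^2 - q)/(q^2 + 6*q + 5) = q*(q - 1)/(q^2 + 6*q + 5)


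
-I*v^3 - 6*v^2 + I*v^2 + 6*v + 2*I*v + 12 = (v - 2)*(v - 6*I)*(-I*v - I)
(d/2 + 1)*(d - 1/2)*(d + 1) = d^3/2 + 5*d^2/4 + d/4 - 1/2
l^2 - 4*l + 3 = (l - 3)*(l - 1)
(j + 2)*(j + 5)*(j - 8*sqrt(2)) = j^3 - 8*sqrt(2)*j^2 + 7*j^2 - 56*sqrt(2)*j + 10*j - 80*sqrt(2)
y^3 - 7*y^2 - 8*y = y*(y - 8)*(y + 1)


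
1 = 1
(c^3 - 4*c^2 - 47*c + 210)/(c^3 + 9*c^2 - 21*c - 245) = (c - 6)/(c + 7)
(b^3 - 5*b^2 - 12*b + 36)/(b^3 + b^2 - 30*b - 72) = (b - 2)/(b + 4)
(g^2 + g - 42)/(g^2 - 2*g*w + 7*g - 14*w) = (6 - g)/(-g + 2*w)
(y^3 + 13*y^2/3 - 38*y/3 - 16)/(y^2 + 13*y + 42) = (3*y^2 - 5*y - 8)/(3*(y + 7))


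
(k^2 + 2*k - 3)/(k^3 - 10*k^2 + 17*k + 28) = (k^2 + 2*k - 3)/(k^3 - 10*k^2 + 17*k + 28)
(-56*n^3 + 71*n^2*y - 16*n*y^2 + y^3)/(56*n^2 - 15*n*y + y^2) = -n + y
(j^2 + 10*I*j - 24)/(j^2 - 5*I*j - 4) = (-j^2 - 10*I*j + 24)/(-j^2 + 5*I*j + 4)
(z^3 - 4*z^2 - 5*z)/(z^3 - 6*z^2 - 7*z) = (z - 5)/(z - 7)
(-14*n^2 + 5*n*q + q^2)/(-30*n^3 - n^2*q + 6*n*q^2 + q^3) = (7*n + q)/(15*n^2 + 8*n*q + q^2)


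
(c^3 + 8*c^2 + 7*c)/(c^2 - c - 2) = c*(c + 7)/(c - 2)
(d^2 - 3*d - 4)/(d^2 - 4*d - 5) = (d - 4)/(d - 5)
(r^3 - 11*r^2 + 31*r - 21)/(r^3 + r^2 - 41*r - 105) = (r^2 - 4*r + 3)/(r^2 + 8*r + 15)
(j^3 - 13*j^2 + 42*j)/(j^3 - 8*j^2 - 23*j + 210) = j/(j + 5)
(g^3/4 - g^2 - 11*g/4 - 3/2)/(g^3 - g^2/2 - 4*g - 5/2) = (g - 6)/(2*(2*g - 5))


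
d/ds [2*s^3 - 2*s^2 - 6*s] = 6*s^2 - 4*s - 6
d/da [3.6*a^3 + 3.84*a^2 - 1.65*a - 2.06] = 10.8*a^2 + 7.68*a - 1.65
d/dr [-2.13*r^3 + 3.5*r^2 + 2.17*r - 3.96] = -6.39*r^2 + 7.0*r + 2.17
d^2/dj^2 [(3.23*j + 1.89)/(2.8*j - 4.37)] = 108.67976/(2.8*j - 4.37)^3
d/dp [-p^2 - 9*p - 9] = -2*p - 9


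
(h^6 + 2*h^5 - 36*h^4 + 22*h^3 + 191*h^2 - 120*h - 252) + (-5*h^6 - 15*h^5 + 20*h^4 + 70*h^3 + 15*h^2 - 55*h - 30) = -4*h^6 - 13*h^5 - 16*h^4 + 92*h^3 + 206*h^2 - 175*h - 282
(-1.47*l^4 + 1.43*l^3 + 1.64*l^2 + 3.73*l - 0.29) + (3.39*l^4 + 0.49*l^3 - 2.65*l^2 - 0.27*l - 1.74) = 1.92*l^4 + 1.92*l^3 - 1.01*l^2 + 3.46*l - 2.03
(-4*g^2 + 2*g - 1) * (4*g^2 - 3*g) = -16*g^4 + 20*g^3 - 10*g^2 + 3*g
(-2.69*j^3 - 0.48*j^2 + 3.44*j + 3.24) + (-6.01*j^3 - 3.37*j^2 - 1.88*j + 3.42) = -8.7*j^3 - 3.85*j^2 + 1.56*j + 6.66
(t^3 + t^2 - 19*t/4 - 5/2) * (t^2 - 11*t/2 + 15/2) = t^5 - 9*t^4/2 - 11*t^3/4 + 249*t^2/8 - 175*t/8 - 75/4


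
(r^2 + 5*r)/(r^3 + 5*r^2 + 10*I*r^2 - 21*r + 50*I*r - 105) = r/(r^2 + 10*I*r - 21)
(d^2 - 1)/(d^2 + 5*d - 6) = (d + 1)/(d + 6)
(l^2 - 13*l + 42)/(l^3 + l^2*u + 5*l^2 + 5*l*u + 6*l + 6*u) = (l^2 - 13*l + 42)/(l^3 + l^2*u + 5*l^2 + 5*l*u + 6*l + 6*u)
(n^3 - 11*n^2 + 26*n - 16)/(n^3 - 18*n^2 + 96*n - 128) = (n - 1)/(n - 8)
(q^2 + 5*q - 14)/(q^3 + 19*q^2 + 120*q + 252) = (q - 2)/(q^2 + 12*q + 36)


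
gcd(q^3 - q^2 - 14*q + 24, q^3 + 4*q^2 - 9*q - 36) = q^2 + q - 12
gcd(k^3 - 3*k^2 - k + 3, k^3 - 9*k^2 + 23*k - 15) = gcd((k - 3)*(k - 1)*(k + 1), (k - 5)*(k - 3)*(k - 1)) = k^2 - 4*k + 3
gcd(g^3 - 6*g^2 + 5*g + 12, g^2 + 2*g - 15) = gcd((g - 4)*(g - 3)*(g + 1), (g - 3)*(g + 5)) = g - 3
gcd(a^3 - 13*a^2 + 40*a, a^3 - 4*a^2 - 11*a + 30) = a - 5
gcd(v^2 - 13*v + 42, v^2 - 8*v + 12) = v - 6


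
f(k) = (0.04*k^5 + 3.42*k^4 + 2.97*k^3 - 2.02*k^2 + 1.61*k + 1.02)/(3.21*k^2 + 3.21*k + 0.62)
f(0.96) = 0.94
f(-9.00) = 76.53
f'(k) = (-6.42*k - 3.21)*(0.04*k^5 + 3.42*k^4 + 2.97*k^3 - 2.02*k^2 + 1.61*k + 1.02)/(3.21*k^2 + 3.21*k + 0.62)^2 + (0.2*k^4 + 13.68*k^3 + 8.91*k^2 - 4.04*k + 1.61)/(3.21*k^2 + 3.21*k + 0.62)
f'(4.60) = 10.30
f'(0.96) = 1.41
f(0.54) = 0.63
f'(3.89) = 8.57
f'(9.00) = 21.84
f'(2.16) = 4.43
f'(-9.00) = -16.07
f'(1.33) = 2.41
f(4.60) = 22.43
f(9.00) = 92.63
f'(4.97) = 11.22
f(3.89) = 15.73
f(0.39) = 0.68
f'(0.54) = 0.00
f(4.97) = 26.41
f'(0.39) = -0.70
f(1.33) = 1.65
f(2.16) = 4.50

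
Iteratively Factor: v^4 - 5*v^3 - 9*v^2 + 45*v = (v - 3)*(v^3 - 2*v^2 - 15*v) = (v - 3)*(v + 3)*(v^2 - 5*v) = v*(v - 3)*(v + 3)*(v - 5)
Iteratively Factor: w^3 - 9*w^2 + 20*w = (w - 5)*(w^2 - 4*w) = w*(w - 5)*(w - 4)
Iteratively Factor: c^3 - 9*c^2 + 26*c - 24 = (c - 3)*(c^2 - 6*c + 8) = (c - 4)*(c - 3)*(c - 2)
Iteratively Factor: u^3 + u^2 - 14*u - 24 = (u + 2)*(u^2 - u - 12) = (u + 2)*(u + 3)*(u - 4)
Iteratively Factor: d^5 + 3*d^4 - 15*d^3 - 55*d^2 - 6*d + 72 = (d + 3)*(d^4 - 15*d^2 - 10*d + 24) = (d - 1)*(d + 3)*(d^3 + d^2 - 14*d - 24) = (d - 1)*(d + 2)*(d + 3)*(d^2 - d - 12) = (d - 4)*(d - 1)*(d + 2)*(d + 3)*(d + 3)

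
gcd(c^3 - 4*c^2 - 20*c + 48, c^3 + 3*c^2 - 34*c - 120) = c^2 - 2*c - 24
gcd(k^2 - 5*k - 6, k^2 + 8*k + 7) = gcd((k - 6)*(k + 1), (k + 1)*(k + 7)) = k + 1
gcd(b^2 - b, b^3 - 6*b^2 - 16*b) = b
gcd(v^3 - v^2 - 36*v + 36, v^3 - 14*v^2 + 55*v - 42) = v^2 - 7*v + 6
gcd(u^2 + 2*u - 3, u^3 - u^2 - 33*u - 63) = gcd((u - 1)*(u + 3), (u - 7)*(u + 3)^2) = u + 3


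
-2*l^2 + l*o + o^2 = (-l + o)*(2*l + o)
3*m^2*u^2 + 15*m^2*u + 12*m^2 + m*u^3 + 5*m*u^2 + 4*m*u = (3*m + u)*(u + 4)*(m*u + m)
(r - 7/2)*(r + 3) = r^2 - r/2 - 21/2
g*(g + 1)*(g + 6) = g^3 + 7*g^2 + 6*g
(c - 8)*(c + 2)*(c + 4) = c^3 - 2*c^2 - 40*c - 64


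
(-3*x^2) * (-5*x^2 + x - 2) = 15*x^4 - 3*x^3 + 6*x^2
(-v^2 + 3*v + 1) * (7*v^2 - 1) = -7*v^4 + 21*v^3 + 8*v^2 - 3*v - 1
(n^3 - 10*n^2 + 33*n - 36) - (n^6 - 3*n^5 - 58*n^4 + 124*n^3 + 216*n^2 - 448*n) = -n^6 + 3*n^5 + 58*n^4 - 123*n^3 - 226*n^2 + 481*n - 36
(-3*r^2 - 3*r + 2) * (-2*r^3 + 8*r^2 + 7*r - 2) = 6*r^5 - 18*r^4 - 49*r^3 + r^2 + 20*r - 4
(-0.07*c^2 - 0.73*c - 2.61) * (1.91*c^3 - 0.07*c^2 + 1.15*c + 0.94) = -0.1337*c^5 - 1.3894*c^4 - 5.0145*c^3 - 0.7226*c^2 - 3.6877*c - 2.4534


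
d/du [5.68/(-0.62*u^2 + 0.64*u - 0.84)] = (7.0432*u - 3.6352)/(0.62*u^2 - 0.64*u + 0.84)^2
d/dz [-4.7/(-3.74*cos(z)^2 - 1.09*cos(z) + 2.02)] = (35.156*cos(z) + 5.123)*sin(z)/(3.74*cos(z)^2 + 1.09*cos(z) - 2.02)^2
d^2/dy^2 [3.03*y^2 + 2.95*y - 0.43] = 6.06000000000000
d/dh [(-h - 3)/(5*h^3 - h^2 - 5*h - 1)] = 2*(5*h^3 + 22*h^2 - 3*h - 7)/(25*h^6 - 10*h^5 - 49*h^4 + 27*h^2 + 10*h + 1)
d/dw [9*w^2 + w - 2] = 18*w + 1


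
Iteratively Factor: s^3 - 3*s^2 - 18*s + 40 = (s + 4)*(s^2 - 7*s + 10) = (s - 5)*(s + 4)*(s - 2)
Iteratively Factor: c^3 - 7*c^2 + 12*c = (c)*(c^2 - 7*c + 12) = c*(c - 4)*(c - 3)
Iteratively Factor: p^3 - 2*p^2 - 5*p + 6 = (p - 3)*(p^2 + p - 2) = (p - 3)*(p + 2)*(p - 1)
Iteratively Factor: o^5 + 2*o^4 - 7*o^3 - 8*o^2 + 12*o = (o + 2)*(o^4 - 7*o^2 + 6*o) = (o + 2)*(o + 3)*(o^3 - 3*o^2 + 2*o) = o*(o + 2)*(o + 3)*(o^2 - 3*o + 2) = o*(o - 2)*(o + 2)*(o + 3)*(o - 1)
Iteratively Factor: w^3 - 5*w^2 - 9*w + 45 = (w - 3)*(w^2 - 2*w - 15) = (w - 3)*(w + 3)*(w - 5)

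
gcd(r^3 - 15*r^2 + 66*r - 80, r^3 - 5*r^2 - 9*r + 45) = r - 5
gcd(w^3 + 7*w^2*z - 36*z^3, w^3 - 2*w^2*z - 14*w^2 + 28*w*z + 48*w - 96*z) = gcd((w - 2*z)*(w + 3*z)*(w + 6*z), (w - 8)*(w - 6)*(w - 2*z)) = -w + 2*z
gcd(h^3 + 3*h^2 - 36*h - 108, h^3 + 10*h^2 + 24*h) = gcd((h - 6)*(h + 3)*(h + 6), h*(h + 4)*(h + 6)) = h + 6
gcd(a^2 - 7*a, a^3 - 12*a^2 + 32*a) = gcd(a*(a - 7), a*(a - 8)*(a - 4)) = a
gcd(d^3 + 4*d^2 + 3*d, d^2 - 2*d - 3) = d + 1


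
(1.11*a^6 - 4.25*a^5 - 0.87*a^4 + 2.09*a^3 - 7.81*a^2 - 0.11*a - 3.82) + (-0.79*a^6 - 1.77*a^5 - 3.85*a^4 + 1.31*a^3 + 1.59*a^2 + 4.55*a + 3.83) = 0.32*a^6 - 6.02*a^5 - 4.72*a^4 + 3.4*a^3 - 6.22*a^2 + 4.44*a + 0.0100000000000002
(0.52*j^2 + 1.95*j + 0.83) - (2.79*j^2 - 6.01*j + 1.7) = -2.27*j^2 + 7.96*j - 0.87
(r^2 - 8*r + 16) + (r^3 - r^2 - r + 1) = r^3 - 9*r + 17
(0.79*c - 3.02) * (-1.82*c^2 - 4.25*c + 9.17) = -1.4378*c^3 + 2.1389*c^2 + 20.0793*c - 27.6934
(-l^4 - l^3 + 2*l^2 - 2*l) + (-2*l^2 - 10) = -l^4 - l^3 - 2*l - 10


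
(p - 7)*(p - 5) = p^2 - 12*p + 35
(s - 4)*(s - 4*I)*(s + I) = s^3 - 4*s^2 - 3*I*s^2 + 4*s + 12*I*s - 16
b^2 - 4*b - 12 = (b - 6)*(b + 2)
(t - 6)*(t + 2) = t^2 - 4*t - 12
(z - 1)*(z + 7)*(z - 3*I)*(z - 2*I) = z^4 + 6*z^3 - 5*I*z^3 - 13*z^2 - 30*I*z^2 - 36*z + 35*I*z + 42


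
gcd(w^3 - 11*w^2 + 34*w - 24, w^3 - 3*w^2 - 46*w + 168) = w^2 - 10*w + 24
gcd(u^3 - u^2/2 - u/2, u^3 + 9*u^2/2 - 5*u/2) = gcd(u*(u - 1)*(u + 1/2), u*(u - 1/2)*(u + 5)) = u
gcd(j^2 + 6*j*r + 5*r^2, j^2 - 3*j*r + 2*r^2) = 1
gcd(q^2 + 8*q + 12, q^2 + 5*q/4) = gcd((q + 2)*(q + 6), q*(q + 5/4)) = 1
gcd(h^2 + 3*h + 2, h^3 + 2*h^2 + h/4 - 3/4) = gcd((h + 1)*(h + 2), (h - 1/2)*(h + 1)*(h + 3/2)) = h + 1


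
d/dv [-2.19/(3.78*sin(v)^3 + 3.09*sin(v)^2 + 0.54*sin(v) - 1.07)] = (24.8346*sin(v)^2 + 13.5342*sin(v) + 1.1826)*cos(v)/(3.78*sin(v)^3 + 3.09*sin(v)^2 + 0.54*sin(v) - 1.07)^2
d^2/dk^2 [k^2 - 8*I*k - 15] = 2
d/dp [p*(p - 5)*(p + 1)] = 3*p^2 - 8*p - 5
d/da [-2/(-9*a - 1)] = -18/(9*a + 1)^2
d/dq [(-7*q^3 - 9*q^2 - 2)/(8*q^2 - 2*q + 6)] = (-14*q^4 + 7*q^3 - 27*q^2 - 19*q - 1)/(16*q^4 - 8*q^3 + 25*q^2 - 6*q + 9)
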